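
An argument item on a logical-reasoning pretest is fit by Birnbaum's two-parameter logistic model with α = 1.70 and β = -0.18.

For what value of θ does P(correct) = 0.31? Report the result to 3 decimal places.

P(θ) = 1 / (1 + exp(−α(θ − β)))
logit = ln(0.3100/0.6900) = -0.8001
θ = β + logit/(α) = -0.18 + (-0.8001)/1.7000 = -0.6507

-0.651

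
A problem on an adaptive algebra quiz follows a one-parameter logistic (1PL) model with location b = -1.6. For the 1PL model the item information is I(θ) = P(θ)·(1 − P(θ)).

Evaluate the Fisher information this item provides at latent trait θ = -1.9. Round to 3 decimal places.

P = 1/(1+e^{0.3000}) = 0.4256
P(1−P) = 0.4256 × 0.5744 = 0.2445
I = P(1−P) = 0.24446

0.244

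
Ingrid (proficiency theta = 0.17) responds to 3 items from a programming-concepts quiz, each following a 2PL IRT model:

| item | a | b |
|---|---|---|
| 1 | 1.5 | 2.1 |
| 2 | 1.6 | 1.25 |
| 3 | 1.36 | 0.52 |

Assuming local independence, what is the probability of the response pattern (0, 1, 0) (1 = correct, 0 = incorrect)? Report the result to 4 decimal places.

P(theta) = 1 / (1 + exp(−a(theta − b)))
P_1 = 1/(1+e^{2.8950}) = 0.0524
P_2 = 1/(1+e^{1.7280}) = 0.1508
P_3 = 1/(1+e^{0.4760}) = 0.3832
L = (1−P_1) × P_2 × (1−P_3) = 0.9476 × 0.1508 × 0.6168 = 0.08817

0.0882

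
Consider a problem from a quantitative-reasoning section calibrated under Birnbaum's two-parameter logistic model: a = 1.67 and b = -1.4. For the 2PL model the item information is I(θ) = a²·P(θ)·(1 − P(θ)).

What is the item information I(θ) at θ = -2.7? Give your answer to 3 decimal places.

0.256

P = 1/(1+e^{2.1710}) = 0.1024
P(1−P) = 0.1024 × 0.8976 = 0.0919
I = a² × P(1−P) = 1.67² × 0.0919 = 0.25631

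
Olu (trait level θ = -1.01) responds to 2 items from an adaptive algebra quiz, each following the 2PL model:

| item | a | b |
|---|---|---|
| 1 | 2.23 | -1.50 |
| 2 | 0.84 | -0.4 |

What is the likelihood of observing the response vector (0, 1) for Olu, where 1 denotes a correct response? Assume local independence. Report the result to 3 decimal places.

0.094

P(θ) = 1 / (1 + exp(−a(θ − b)))
P_1 = 1/(1+e^{-1.0927}) = 0.7489
P_2 = 1/(1+e^{0.5124}) = 0.3746
L = (1−P_1) × P_2 = 0.2511 × 0.3746 = 0.09407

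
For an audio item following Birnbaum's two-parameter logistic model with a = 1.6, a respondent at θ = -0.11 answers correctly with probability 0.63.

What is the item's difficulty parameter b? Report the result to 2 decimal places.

-0.44

P(θ) = 1 / (1 + exp(−a(θ − b)))
logit(0.63) = ln(0.63/0.37) = 0.5322
b = θ − logit/(a) = -0.11 − 0.5322/1.6000 = -0.4426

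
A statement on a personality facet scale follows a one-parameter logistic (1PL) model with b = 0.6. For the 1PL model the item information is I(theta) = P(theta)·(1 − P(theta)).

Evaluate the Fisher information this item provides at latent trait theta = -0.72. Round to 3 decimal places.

P = 1/(1+e^{1.3200}) = 0.2108
P(1−P) = 0.2108 × 0.7892 = 0.1664
I = P(1−P) = 0.16637

0.166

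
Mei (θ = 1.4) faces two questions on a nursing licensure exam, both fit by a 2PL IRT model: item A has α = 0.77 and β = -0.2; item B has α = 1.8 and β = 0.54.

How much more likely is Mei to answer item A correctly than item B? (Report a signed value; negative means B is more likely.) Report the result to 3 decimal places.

-0.050

P(θ) = 1 / (1 + exp(−α(θ − β)))
P_A = 0.7742
P_B = 0.8246
P_A − P_B = -0.0505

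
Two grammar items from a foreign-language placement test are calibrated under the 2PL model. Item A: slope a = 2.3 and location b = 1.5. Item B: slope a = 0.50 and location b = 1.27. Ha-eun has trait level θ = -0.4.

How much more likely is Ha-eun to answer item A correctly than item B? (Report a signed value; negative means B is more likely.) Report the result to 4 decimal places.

P(θ) = 1 / (1 + exp(−a(θ − b)))
P_A = 0.0125
P_B = 0.3026
P_A − P_B = -0.2901

-0.2901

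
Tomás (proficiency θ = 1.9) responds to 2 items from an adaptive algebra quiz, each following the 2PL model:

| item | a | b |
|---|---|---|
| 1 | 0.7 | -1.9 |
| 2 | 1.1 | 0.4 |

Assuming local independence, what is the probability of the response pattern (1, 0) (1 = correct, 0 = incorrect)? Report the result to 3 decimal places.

P(θ) = 1 / (1 + exp(−a(θ − b)))
P_1 = 1/(1+e^{-2.6600}) = 0.9346
P_2 = 1/(1+e^{-1.6500}) = 0.8389
L = P_1 × (1−P_2) = 0.9346 × 0.1611 = 0.15058

0.151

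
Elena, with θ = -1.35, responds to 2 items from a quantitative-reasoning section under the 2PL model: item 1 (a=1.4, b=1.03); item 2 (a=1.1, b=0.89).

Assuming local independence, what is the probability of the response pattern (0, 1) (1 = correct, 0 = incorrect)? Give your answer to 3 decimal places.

P(θ) = 1 / (1 + exp(−a(θ − b)))
P_1 = 1/(1+e^{3.3320}) = 0.0345
P_2 = 1/(1+e^{2.4640}) = 0.0784
L = (1−P_1) × P_2 = 0.9655 × 0.0784 = 0.07572

0.076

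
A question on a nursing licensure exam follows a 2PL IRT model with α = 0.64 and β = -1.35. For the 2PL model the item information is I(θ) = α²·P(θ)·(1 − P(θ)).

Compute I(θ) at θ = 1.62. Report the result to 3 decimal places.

0.046

P = 1/(1+e^{-1.9008}) = 0.8700
P(1−P) = 0.8700 × 0.1300 = 0.1131
I = α² × P(1−P) = 0.64² × 0.1131 = 0.04633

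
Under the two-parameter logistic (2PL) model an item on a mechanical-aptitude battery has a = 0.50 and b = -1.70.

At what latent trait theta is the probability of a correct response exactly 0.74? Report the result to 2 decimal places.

P(theta) = 1 / (1 + exp(−a(theta − b)))
logit = ln(0.7400/0.2600) = 1.0460
theta = b + logit/(a) = -1.70 + 1.0460/0.5000 = 0.3919

0.39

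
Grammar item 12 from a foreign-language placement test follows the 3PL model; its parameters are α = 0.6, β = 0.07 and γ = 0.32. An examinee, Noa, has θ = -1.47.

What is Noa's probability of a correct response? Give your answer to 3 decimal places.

0.513

P(θ) = γ + (1 − γ) · 1 / (1 + exp(−α(θ − β)))
Exponent: 0.6 × (-1.47 − 0.07) = -0.9240
1/(1 + e^{0.9240}) = 0.2841
P = 0.32 + 0.68 × 0.2841 = 0.5132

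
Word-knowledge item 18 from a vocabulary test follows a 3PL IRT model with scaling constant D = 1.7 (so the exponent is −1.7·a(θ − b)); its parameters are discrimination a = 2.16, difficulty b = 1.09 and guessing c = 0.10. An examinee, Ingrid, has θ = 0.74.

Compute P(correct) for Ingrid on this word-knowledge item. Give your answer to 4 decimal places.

P(θ) = c + (1 − c) · 1 / (1 + exp(−D·a(θ − b)))
Exponent: 1.7 × 2.16 × (0.74 − 1.09) = -1.2852
1/(1 + e^{1.2852}) = 0.2167
P = 0.10 + 0.90 × 0.2167 = 0.2950

0.2950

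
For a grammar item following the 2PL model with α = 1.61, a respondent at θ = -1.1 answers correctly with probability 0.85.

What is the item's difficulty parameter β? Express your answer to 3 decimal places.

-2.177

P(θ) = 1 / (1 + exp(−α(θ − β)))
logit(0.85) = ln(0.85/0.15) = 1.7346
β = θ − logit/(α) = -1.1 − 1.7346/1.6100 = -2.1774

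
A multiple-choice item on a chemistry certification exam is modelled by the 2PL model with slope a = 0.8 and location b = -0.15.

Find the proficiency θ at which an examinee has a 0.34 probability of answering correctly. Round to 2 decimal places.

P(θ) = 1 / (1 + exp(−a(θ − b)))
logit = ln(0.3400/0.6600) = -0.6633
θ = b + logit/(a) = -0.15 + (-0.6633)/0.8000 = -0.9791

-0.98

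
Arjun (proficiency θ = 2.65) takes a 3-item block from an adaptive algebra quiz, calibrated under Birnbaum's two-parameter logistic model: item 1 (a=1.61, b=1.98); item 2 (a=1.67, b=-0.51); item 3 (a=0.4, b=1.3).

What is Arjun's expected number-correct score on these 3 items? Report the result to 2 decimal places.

P(θ) = 1 / (1 + exp(−a(θ − b)))
P_1 = 1/(1+e^{-1.0787}) = 0.7462
P_2 = 1/(1+e^{-5.2772}) = 0.9949
P_3 = 1/(1+e^{-0.5400}) = 0.6318
E[score] = 0.7462 + 0.9949 + 0.6318 = 2.3730

2.37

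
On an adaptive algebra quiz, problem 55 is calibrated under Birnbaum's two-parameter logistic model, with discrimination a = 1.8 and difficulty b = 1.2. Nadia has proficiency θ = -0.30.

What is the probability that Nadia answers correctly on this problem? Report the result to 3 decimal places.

P(θ) = 1 / (1 + exp(−a(θ − b)))
Exponent: 1.8 × (-0.30 − 1.2) = -2.7000
1/(1 + e^{2.7000}) = 0.0630

0.063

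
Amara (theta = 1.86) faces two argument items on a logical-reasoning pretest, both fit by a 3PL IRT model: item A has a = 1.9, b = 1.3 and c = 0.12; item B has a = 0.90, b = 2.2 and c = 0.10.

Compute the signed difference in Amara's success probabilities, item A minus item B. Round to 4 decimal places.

P(theta) = c + (1 − c) · 1 / (1 + exp(−a(theta − b)))
P_A = 0.7742
P_B = 0.4817
P_A − P_B = 0.2926

0.2926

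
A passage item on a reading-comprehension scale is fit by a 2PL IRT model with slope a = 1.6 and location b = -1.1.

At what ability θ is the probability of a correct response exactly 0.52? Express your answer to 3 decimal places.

P(θ) = 1 / (1 + exp(−a(θ − b)))
logit = ln(0.5200/0.4800) = 0.0800
θ = b + logit/(a) = -1.1 + 0.0800/1.6000 = -1.0500

-1.050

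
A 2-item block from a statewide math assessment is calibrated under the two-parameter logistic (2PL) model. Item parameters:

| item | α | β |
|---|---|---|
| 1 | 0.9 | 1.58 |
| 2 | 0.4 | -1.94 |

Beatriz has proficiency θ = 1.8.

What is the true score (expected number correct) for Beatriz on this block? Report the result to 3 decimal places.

1.366

P(θ) = 1 / (1 + exp(−α(θ − β)))
P_1 = 1/(1+e^{-0.1980}) = 0.5493
P_2 = 1/(1+e^{-1.4960}) = 0.8170
E[score] = 0.5493 + 0.8170 = 1.3663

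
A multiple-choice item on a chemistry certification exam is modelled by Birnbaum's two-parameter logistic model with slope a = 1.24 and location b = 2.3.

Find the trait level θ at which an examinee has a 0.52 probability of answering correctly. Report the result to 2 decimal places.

2.36

P(θ) = 1 / (1 + exp(−a(θ − b)))
logit = ln(0.5200/0.4800) = 0.0800
θ = b + logit/(a) = 2.3 + 0.0800/1.2400 = 2.3646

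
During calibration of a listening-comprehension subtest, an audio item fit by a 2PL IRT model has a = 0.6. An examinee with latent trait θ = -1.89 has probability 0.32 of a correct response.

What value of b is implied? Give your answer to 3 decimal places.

-0.634

P(θ) = 1 / (1 + exp(−a(θ − b)))
logit(0.32) = ln(0.32/0.68) = -0.7538
b = θ − logit/(a) = -1.89 − (-0.7538)/0.6000 = -0.6337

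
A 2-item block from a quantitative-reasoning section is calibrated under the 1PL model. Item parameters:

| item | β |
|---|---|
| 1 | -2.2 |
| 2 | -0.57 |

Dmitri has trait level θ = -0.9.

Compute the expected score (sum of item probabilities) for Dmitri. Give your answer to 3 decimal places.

P(θ) = 1 / (1 + exp(−(θ − β)))
P_1 = 1/(1+e^{-1.3000}) = 0.7858
P_2 = 1/(1+e^{0.3300}) = 0.4182
E[score] = 0.7858 + 0.4182 = 1.2041

1.204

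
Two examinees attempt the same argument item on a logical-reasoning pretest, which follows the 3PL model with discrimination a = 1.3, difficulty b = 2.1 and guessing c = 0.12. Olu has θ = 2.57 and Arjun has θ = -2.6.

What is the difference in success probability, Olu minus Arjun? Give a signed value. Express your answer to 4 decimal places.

0.5684

P(θ) = c + (1 − c) · 1 / (1 + exp(−a(θ − b)))
P(Olu) = 0.6904  [exponent 0.6110]
P(Arjun) = 0.1219  [exponent -6.1100]
Difference = 0.6904 − 0.1219 = 0.5684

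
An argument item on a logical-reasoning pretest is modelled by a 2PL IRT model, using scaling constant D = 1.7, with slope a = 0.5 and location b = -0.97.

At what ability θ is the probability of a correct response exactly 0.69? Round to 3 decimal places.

-0.029

P(θ) = 1 / (1 + exp(−D·a(θ − b)))
logit = ln(0.6900/0.3100) = 0.8001
θ = b + logit/(1.7·a) = -0.97 + 0.8001/0.8500 = -0.0287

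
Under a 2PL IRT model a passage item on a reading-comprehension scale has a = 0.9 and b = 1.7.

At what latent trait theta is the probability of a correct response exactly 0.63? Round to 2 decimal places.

P(theta) = 1 / (1 + exp(−a(theta − b)))
logit = ln(0.6300/0.3700) = 0.5322
theta = b + logit/(a) = 1.7 + 0.5322/0.9000 = 2.2914

2.29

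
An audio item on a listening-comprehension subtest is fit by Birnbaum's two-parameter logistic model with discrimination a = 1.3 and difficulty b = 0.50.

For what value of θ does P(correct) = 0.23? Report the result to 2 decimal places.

P(θ) = 1 / (1 + exp(−a(θ − b)))
logit = ln(0.2300/0.7700) = -1.2083
θ = b + logit/(a) = 0.50 + (-1.2083)/1.3000 = -0.4295

-0.43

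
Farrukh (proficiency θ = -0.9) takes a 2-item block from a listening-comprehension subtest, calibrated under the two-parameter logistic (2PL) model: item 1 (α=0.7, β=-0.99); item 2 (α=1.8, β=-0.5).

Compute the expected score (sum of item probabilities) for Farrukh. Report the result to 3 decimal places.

0.843

P(θ) = 1 / (1 + exp(−α(θ − β)))
P_1 = 1/(1+e^{-0.0630}) = 0.5157
P_2 = 1/(1+e^{0.7200}) = 0.3274
E[score] = 0.5157 + 0.3274 = 0.8431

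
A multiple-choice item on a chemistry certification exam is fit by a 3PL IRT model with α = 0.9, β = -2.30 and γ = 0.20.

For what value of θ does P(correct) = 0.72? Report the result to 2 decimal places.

-1.61

P(θ) = γ + (1 − γ) · 1 / (1 + exp(−α(θ − β)))
Remove guessing floor: (0.72 − 0.20)/(1 − 0.20) = 0.6500
logit = ln(0.6500/0.3500) = 0.6190
θ = β + logit/(α) = -2.30 + 0.6190/0.9000 = -1.6122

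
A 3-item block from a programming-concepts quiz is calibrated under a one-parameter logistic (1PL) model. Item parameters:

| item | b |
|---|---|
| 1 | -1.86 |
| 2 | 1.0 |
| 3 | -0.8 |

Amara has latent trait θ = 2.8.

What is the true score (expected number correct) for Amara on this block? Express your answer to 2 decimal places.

P(θ) = 1 / (1 + exp(−(θ − b)))
P_1 = 1/(1+e^{-4.6600}) = 0.9906
P_2 = 1/(1+e^{-1.8000}) = 0.8581
P_3 = 1/(1+e^{-3.6000}) = 0.9734
E[score] = 0.9906 + 0.8581 + 0.9734 = 2.8222

2.82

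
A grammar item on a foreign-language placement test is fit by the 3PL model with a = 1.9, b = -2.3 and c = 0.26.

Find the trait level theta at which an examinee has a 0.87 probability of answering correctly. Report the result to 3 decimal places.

P(theta) = c + (1 − c) · 1 / (1 + exp(−a(theta − b)))
Remove guessing floor: (0.87 − 0.26)/(1 − 0.26) = 0.8243
logit = ln(0.8243/0.1757) = 1.5459
theta = b + logit/(a) = -2.3 + 1.5459/1.9000 = -1.4864

-1.486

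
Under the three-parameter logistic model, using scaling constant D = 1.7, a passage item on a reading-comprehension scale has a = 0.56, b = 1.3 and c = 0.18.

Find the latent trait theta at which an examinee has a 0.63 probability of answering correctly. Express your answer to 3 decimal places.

P(theta) = c + (1 − c) · 1 / (1 + exp(−D·a(theta − b)))
Remove guessing floor: (0.63 − 0.18)/(1 − 0.18) = 0.5488
logit = ln(0.5488/0.4512) = 0.1957
theta = b + logit/(1.7·a) = 1.3 + 0.1957/0.9520 = 1.5056

1.506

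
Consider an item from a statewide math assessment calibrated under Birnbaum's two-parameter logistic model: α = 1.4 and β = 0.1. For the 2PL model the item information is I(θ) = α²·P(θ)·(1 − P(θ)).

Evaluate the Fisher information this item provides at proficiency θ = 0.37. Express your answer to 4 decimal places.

0.4729

P = 1/(1+e^{-0.3780}) = 0.5934
P(1−P) = 0.5934 × 0.4066 = 0.2413
I = α² × P(1−P) = 1.4² × 0.2413 = 0.47291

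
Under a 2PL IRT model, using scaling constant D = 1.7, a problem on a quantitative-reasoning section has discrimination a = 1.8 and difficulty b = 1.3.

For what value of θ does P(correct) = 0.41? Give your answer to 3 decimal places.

P(θ) = 1 / (1 + exp(−D·a(θ − b)))
logit = ln(0.4100/0.5900) = -0.3640
θ = b + logit/(1.7·a) = 1.3 + (-0.3640)/3.0600 = 1.1811

1.181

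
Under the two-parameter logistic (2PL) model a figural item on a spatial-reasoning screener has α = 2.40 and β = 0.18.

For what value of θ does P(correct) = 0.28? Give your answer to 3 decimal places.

-0.214

P(θ) = 1 / (1 + exp(−α(θ − β)))
logit = ln(0.2800/0.7200) = -0.9445
θ = β + logit/(α) = 0.18 + (-0.9445)/2.4000 = -0.2135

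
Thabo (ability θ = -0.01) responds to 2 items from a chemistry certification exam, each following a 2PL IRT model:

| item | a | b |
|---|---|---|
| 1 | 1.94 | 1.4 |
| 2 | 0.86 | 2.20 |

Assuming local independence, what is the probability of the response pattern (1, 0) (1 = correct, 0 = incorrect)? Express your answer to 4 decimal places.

P(θ) = 1 / (1 + exp(−a(θ − b)))
P_1 = 1/(1+e^{2.7354}) = 0.0609
P_2 = 1/(1+e^{1.9006}) = 0.1300
L = P_1 × (1−P_2) = 0.0609 × 0.8700 = 0.05299

0.0530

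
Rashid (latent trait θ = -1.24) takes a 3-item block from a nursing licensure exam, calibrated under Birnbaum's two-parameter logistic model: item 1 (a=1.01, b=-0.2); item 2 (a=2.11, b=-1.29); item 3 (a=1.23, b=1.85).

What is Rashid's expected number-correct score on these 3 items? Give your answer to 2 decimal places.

P(θ) = 1 / (1 + exp(−a(θ − b)))
P_1 = 1/(1+e^{1.0504}) = 0.2591
P_2 = 1/(1+e^{-0.1055}) = 0.5264
P_3 = 1/(1+e^{3.8007}) = 0.0219
E[score] = 0.2591 + 0.5264 + 0.0219 = 0.8074

0.81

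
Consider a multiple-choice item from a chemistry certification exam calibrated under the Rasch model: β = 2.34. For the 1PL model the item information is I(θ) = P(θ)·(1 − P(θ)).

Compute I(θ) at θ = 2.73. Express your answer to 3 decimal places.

P = 1/(1+e^{-0.3900}) = 0.5963
P(1−P) = 0.5963 × 0.4037 = 0.2407
I = P(1−P) = 0.24073

0.241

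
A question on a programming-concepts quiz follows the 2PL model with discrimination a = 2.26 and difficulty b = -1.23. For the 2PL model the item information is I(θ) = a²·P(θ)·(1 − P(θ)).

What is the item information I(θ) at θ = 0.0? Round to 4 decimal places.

0.2810

P = 1/(1+e^{-2.7798}) = 0.9416
P(1−P) = 0.9416 × 0.0584 = 0.0550
I = a² × P(1−P) = 2.26² × 0.0550 = 0.28098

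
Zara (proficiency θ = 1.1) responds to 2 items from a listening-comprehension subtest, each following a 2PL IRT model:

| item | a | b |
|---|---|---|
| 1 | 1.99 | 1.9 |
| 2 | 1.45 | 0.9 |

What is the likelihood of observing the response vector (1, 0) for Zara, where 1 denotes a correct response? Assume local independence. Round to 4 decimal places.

0.0724

P(θ) = 1 / (1 + exp(−a(θ − b)))
P_1 = 1/(1+e^{1.5920}) = 0.1691
P_2 = 1/(1+e^{-0.2900}) = 0.5720
L = P_1 × (1−P_2) = 0.1691 × 0.4280 = 0.07238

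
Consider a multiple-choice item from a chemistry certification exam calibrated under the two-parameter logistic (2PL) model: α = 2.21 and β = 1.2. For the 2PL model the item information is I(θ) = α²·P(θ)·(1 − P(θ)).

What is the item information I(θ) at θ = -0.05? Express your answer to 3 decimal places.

0.273

P = 1/(1+e^{2.7625}) = 0.0594
P(1−P) = 0.0594 × 0.9406 = 0.0559
I = α² × P(1−P) = 2.21² × 0.0559 = 0.27282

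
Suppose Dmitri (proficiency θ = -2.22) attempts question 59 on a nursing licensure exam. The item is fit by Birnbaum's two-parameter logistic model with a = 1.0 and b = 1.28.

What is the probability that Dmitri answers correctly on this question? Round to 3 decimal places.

P(θ) = 1 / (1 + exp(−a(θ − b)))
Exponent: 1.0 × (-2.22 − 1.28) = -3.5000
1/(1 + e^{3.5000}) = 0.0293

0.029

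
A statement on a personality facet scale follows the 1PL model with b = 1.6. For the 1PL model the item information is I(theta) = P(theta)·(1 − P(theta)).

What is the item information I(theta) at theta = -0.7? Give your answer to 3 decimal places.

P = 1/(1+e^{2.3000}) = 0.0911
P(1−P) = 0.0911 × 0.9089 = 0.0828
I = P(1−P) = 0.08282

0.083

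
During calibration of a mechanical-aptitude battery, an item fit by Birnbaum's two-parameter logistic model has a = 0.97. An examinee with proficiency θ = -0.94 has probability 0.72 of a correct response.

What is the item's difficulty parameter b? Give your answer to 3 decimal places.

-1.914

P(θ) = 1 / (1 + exp(−a(θ − b)))
logit(0.72) = ln(0.72/0.28) = 0.9445
b = θ − logit/(a) = -0.94 − 0.9445/0.9700 = -1.9137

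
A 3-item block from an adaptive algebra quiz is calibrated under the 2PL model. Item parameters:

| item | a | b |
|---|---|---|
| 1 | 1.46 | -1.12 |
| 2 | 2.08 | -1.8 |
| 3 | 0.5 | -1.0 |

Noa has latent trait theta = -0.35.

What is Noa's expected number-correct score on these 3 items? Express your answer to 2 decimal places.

P(theta) = 1 / (1 + exp(−a(theta − b)))
P_1 = 1/(1+e^{-1.1242}) = 0.7548
P_2 = 1/(1+e^{-3.0160}) = 0.9533
P_3 = 1/(1+e^{-0.3250}) = 0.5805
E[score] = 0.7548 + 0.9533 + 0.5805 = 2.2886

2.29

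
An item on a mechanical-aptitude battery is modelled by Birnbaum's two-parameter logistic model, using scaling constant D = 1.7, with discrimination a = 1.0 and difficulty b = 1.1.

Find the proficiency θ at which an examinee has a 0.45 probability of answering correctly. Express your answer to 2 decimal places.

0.98

P(θ) = 1 / (1 + exp(−D·a(θ − b)))
logit = ln(0.4500/0.5500) = -0.2007
θ = b + logit/(1.7·a) = 1.1 + (-0.2007)/1.7000 = 0.9820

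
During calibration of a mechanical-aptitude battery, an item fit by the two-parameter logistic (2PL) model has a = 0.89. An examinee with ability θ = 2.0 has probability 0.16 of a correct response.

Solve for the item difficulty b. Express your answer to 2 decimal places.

P(θ) = 1 / (1 + exp(−a(θ − b)))
logit(0.16) = ln(0.16/0.84) = -1.6582
b = θ − logit/(a) = 2.0 − (-1.6582)/0.8900 = 3.8632

3.86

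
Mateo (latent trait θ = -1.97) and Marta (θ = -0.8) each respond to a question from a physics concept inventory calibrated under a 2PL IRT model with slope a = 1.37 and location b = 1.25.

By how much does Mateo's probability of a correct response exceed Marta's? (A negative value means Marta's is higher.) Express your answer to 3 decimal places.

P(θ) = 1 / (1 + exp(−a(θ − b)))
P(Mateo) = 0.0120  [exponent -4.4114]
P(Marta) = 0.0569  [exponent -2.8085]
Difference = 0.0120 − 0.0569 = -0.0449

-0.045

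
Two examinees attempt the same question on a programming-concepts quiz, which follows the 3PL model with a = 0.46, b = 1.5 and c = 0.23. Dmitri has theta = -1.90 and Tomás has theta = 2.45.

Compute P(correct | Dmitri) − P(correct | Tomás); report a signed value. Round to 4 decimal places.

P(theta) = c + (1 − c) · 1 / (1 + exp(−a(theta − b)))
P(Dmitri) = 0.3633  [exponent -1.5640]
P(Tomás) = 0.6978  [exponent 0.4370]
Difference = 0.3633 − 0.6978 = -0.3345

-0.3345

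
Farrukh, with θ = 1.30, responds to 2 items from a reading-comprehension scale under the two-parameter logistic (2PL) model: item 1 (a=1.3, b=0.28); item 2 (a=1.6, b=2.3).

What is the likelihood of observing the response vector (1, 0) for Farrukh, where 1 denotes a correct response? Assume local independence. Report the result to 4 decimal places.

0.6574

P(θ) = 1 / (1 + exp(−a(θ − b)))
P_1 = 1/(1+e^{-1.3260}) = 0.7902
P_2 = 1/(1+e^{1.6000}) = 0.1680
L = P_1 × (1−P_2) = 0.7902 × 0.8320 = 0.65744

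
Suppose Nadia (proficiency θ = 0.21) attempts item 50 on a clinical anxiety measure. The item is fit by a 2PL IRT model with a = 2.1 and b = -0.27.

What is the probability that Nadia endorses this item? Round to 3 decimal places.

0.733

P(θ) = 1 / (1 + exp(−a(θ − b)))
Exponent: 2.1 × (0.21 − (-0.27)) = 1.0080
1/(1 + e^{-1.0080}) = 0.7326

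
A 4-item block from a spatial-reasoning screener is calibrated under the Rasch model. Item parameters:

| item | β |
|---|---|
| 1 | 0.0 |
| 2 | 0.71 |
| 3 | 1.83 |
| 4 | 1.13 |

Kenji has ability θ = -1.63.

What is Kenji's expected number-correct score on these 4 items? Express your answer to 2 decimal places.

0.34

P(θ) = 1 / (1 + exp(−(θ − β)))
P_1 = 1/(1+e^{1.6300}) = 0.1638
P_2 = 1/(1+e^{2.3400}) = 0.0879
P_3 = 1/(1+e^{3.4600}) = 0.0305
P_4 = 1/(1+e^{2.7600}) = 0.0595
E[score] = 0.1638 + 0.0879 + 0.0305 + 0.0595 = 0.3417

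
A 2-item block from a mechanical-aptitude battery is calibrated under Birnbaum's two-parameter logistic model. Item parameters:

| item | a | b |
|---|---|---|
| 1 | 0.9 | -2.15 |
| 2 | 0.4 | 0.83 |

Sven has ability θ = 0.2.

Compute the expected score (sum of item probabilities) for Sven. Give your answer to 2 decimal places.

1.33

P(θ) = 1 / (1 + exp(−a(θ − b)))
P_1 = 1/(1+e^{-2.1150}) = 0.8924
P_2 = 1/(1+e^{0.2520}) = 0.4373
E[score] = 0.8924 + 0.4373 = 1.3297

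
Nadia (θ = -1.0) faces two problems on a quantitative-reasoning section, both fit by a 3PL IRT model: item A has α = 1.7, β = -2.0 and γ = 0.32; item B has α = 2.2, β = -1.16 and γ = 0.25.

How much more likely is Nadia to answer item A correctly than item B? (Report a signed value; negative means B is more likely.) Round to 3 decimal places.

P(θ) = γ + (1 − γ) · 1 / (1 + exp(−α(θ − β)))
P_A = 0.8950
P_B = 0.6903
P_A − P_B = 0.2046

0.205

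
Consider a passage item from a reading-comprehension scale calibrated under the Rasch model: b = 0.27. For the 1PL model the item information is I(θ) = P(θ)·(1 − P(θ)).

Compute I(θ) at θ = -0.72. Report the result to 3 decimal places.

P = 1/(1+e^{0.9900}) = 0.2709
P(1−P) = 0.2709 × 0.7291 = 0.1975
I = P(1−P) = 0.19752

0.198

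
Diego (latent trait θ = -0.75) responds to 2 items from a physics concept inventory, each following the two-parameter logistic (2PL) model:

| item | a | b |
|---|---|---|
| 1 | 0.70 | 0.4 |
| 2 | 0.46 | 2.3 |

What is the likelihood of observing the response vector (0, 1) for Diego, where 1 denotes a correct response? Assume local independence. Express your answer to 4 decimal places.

0.1364

P(θ) = 1 / (1 + exp(−a(θ − b)))
P_1 = 1/(1+e^{0.8050}) = 0.3090
P_2 = 1/(1+e^{1.4030}) = 0.1973
L = (1−P_1) × P_2 = 0.6910 × 0.1973 = 0.13637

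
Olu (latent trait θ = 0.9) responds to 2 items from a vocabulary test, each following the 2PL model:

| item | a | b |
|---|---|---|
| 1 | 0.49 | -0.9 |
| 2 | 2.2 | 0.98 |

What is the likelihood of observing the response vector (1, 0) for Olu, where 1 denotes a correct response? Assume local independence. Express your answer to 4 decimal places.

P(θ) = 1 / (1 + exp(−a(θ − b)))
P_1 = 1/(1+e^{-0.8820}) = 0.7072
P_2 = 1/(1+e^{0.1760}) = 0.4561
L = P_1 × (1−P_2) = 0.7072 × 0.5439 = 0.38466

0.3847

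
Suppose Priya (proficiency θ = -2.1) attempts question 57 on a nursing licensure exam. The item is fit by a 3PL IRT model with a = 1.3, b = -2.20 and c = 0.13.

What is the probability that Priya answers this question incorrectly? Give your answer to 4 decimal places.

P(θ) = c + (1 − c) · 1 / (1 + exp(−a(θ − b)))
Exponent: 1.3 × (-2.1 − (-2.20)) = 0.1300
1/(1 + e^{-0.1300}) = 0.5325
P = 0.13 + 0.87 × 0.5325 = 0.5932
P(incorrect) = 1 − 0.5932 = 0.4068

0.4068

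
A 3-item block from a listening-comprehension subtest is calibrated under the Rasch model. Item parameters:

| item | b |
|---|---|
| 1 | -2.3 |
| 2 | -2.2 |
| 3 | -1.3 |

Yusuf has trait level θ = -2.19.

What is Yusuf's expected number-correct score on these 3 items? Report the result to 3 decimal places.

1.321

P(θ) = 1 / (1 + exp(−(θ − b)))
P_1 = 1/(1+e^{-0.1100}) = 0.5275
P_2 = 1/(1+e^{-0.0100}) = 0.5025
P_3 = 1/(1+e^{0.8900}) = 0.2911
E[score] = 0.5275 + 0.5025 + 0.2911 = 1.3211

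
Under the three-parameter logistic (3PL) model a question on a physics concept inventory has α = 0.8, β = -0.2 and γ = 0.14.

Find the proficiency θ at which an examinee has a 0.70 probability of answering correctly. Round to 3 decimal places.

0.580

P(θ) = γ + (1 − γ) · 1 / (1 + exp(−α(θ − β)))
Remove guessing floor: (0.70 − 0.14)/(1 − 0.14) = 0.6512
logit = ln(0.6512/0.3488) = 0.6242
θ = β + logit/(α) = -0.2 + 0.6242/0.8000 = 0.5802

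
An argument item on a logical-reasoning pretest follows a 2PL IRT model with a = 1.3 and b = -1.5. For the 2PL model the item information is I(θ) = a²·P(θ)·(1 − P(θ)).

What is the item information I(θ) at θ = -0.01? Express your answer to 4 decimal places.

0.1861

P = 1/(1+e^{-1.9370}) = 0.8740
P(1−P) = 0.8740 × 0.1260 = 0.1101
I = a² × P(1−P) = 1.3² × 0.1101 = 0.18608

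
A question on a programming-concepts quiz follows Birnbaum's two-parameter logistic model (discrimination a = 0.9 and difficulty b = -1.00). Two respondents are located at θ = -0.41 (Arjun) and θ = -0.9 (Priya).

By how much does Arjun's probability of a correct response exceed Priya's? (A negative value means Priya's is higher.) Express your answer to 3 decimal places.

P(θ) = 1 / (1 + exp(−a(θ − b)))
P(Arjun) = 0.6297  [exponent 0.5310]
P(Priya) = 0.5225  [exponent 0.0900]
Difference = 0.6297 − 0.5225 = 0.1072

0.107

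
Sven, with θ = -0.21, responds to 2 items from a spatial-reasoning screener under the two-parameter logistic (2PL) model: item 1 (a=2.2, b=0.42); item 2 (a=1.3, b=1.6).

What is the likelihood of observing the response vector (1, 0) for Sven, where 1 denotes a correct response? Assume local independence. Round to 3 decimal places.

0.183

P(θ) = 1 / (1 + exp(−a(θ − b)))
P_1 = 1/(1+e^{1.3860}) = 0.2000
P_2 = 1/(1+e^{2.3530}) = 0.0868
L = P_1 × (1−P_2) = 0.2000 × 0.9132 = 0.18268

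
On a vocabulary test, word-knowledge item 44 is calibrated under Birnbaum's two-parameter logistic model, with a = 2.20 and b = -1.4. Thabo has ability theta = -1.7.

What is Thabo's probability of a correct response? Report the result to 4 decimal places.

P(theta) = 1 / (1 + exp(−a(theta − b)))
Exponent: 2.20 × (-1.7 − (-1.4)) = -0.6600
1/(1 + e^{0.6600}) = 0.3407

0.3407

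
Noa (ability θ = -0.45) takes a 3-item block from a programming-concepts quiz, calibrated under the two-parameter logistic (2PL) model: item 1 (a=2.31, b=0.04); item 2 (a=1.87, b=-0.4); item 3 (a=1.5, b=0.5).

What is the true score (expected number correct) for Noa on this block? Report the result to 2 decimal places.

0.91

P(θ) = 1 / (1 + exp(−a(θ − b)))
P_1 = 1/(1+e^{1.1319}) = 0.2438
P_2 = 1/(1+e^{0.0935}) = 0.4766
P_3 = 1/(1+e^{1.4250}) = 0.1939
E[score] = 0.2438 + 0.4766 + 0.1939 = 0.9143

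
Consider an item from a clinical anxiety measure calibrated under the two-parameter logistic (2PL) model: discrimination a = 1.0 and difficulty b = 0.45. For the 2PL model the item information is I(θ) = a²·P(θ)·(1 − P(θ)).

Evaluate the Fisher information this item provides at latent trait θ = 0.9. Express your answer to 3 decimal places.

P = 1/(1+e^{-0.4500}) = 0.6106
P(1−P) = 0.6106 × 0.3894 = 0.2378
I = a² × P(1−P) = 1.0² × 0.2378 = 0.23776

0.238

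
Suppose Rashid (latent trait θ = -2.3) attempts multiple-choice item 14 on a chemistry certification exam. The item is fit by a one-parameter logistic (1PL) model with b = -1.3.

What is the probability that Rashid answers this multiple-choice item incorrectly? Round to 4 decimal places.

P(θ) = 1 / (1 + exp(−(θ − b)))
Exponent: (-2.3 − (-1.3)) = -1.0000
1/(1 + e^{1.0000}) = 0.2689
P = 0.2689
P(incorrect) = 1 − 0.2689 = 0.7311

0.7311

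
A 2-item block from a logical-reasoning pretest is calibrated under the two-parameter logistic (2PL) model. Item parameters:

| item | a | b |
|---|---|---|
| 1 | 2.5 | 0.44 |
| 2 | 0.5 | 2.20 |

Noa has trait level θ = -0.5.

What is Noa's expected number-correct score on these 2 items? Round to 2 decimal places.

P(θ) = 1 / (1 + exp(−a(θ − b)))
P_1 = 1/(1+e^{2.3500}) = 0.0871
P_2 = 1/(1+e^{1.3500}) = 0.2059
E[score] = 0.0871 + 0.2059 = 0.2929

0.29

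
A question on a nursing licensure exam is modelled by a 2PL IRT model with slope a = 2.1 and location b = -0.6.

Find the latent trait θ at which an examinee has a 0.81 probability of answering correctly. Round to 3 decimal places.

P(θ) = 1 / (1 + exp(−a(θ − b)))
logit = ln(0.8100/0.1900) = 1.4500
θ = b + logit/(a) = -0.6 + 1.4500/2.1000 = 0.0905

0.090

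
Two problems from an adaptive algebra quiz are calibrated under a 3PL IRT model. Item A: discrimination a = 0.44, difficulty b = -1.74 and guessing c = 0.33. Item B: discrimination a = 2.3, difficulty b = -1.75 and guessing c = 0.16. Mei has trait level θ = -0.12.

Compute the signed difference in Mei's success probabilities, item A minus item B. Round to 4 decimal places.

-0.2011

P(θ) = c + (1 − c) · 1 / (1 + exp(−a(θ − b)))
P_A = 0.7796
P_B = 0.9807
P_A − P_B = -0.2011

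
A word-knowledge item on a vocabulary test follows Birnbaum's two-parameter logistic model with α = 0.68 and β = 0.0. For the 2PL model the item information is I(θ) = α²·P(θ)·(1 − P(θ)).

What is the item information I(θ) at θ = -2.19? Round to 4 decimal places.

P = 1/(1+e^{1.4892}) = 0.1840
P(1−P) = 0.1840 × 0.8160 = 0.1502
I = α² × P(1−P) = 0.68² × 0.1502 = 0.06944

0.0694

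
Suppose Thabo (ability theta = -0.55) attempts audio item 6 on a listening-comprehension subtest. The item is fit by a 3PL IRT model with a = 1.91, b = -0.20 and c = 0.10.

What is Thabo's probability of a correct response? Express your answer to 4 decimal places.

P(theta) = c + (1 − c) · 1 / (1 + exp(−a(theta − b)))
Exponent: 1.91 × (-0.55 − (-0.20)) = -0.6685
1/(1 + e^{0.6685}) = 0.3388
P = 0.10 + 0.90 × 0.3388 = 0.4049

0.4049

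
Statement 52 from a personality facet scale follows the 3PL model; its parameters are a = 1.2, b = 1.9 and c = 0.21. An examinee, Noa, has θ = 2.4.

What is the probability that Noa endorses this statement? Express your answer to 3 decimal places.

P(θ) = c + (1 − c) · 1 / (1 + exp(−a(θ − b)))
Exponent: 1.2 × (2.4 − 1.9) = 0.6000
1/(1 + e^{-0.6000}) = 0.6457
P = 0.21 + 0.79 × 0.6457 = 0.7201

0.720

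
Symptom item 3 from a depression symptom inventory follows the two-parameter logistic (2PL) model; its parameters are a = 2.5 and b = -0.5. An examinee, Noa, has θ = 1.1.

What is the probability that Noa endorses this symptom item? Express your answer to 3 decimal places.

0.982

P(θ) = 1 / (1 + exp(−a(θ − b)))
Exponent: 2.5 × (1.1 − (-0.5)) = 4.0000
1/(1 + e^{-4.0000}) = 0.9820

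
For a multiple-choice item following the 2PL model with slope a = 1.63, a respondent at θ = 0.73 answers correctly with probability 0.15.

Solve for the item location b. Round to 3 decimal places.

1.794

P(θ) = 1 / (1 + exp(−a(θ − b)))
logit(0.15) = ln(0.15/0.85) = -1.7346
b = θ − logit/(a) = 0.73 − (-1.7346)/1.6300 = 1.7942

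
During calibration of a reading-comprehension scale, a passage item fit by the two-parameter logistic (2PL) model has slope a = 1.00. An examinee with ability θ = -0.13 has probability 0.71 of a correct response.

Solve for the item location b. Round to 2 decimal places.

P(θ) = 1 / (1 + exp(−a(θ − b)))
logit(0.71) = ln(0.71/0.29) = 0.8954
b = θ − logit/(a) = -0.13 − 0.8954/1.0000 = -1.0254

-1.03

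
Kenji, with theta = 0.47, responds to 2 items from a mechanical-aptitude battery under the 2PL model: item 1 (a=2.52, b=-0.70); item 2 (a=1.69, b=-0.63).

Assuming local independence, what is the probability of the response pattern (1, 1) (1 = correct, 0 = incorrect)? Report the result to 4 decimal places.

P(theta) = 1 / (1 + exp(−a(theta − b)))
P_1 = 1/(1+e^{-2.9484}) = 0.9502
P_2 = 1/(1+e^{-1.8590}) = 0.8652
L = P_1 × P_2 = 0.9502 × 0.8652 = 0.82208

0.8221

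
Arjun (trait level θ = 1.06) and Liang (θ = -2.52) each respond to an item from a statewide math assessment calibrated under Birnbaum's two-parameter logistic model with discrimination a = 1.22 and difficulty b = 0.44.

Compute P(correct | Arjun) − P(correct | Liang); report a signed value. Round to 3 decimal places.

P(θ) = 1 / (1 + exp(−a(θ − b)))
P(Arjun) = 0.6806  [exponent 0.7564]
P(Liang) = 0.0263  [exponent -3.6112]
Difference = 0.6806 − 0.0263 = 0.6543

0.654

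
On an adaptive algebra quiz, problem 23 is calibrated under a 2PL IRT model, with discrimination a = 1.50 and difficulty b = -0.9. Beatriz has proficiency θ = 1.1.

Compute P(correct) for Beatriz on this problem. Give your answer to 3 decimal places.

P(θ) = 1 / (1 + exp(−a(θ − b)))
Exponent: 1.50 × (1.1 − (-0.9)) = 3.0000
1/(1 + e^{-3.0000}) = 0.9526

0.953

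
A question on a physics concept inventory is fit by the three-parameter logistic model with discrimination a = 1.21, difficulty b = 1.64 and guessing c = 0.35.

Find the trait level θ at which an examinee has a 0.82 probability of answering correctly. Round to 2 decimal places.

P(θ) = c + (1 − c) · 1 / (1 + exp(−a(θ − b)))
Remove guessing floor: (0.82 − 0.35)/(1 − 0.35) = 0.7231
logit = ln(0.7231/0.2769) = 0.9598
θ = b + logit/(a) = 1.64 + 0.9598/1.2100 = 2.4332

2.43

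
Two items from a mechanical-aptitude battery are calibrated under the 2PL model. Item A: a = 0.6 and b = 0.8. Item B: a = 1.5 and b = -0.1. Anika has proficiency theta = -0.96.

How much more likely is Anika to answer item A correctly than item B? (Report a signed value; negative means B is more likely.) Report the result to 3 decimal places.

P(theta) = 1 / (1 + exp(−a(theta − b)))
P_A = 0.2581
P_B = 0.2159
P_A − P_B = 0.0422

0.042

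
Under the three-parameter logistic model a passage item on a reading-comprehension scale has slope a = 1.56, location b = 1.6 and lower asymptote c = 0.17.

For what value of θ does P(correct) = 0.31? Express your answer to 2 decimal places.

0.58

P(θ) = c + (1 − c) · 1 / (1 + exp(−a(θ − b)))
Remove guessing floor: (0.31 − 0.17)/(1 − 0.17) = 0.1687
logit = ln(0.1687/0.8313) = -1.5950
θ = b + logit/(a) = 1.6 + (-1.5950)/1.5600 = 0.5775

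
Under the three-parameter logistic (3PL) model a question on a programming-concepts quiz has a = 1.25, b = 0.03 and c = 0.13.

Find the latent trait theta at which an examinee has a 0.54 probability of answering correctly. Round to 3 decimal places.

-0.062

P(theta) = c + (1 − c) · 1 / (1 + exp(−a(theta − b)))
Remove guessing floor: (0.54 − 0.13)/(1 − 0.13) = 0.4713
logit = ln(0.4713/0.5287) = -0.1151
theta = b + logit/(a) = 0.03 + (-0.1151)/1.2500 = -0.0621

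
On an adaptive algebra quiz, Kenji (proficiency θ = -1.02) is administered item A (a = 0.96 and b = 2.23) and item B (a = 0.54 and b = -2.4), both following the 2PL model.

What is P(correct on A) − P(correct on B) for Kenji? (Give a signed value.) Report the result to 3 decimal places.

P(θ) = 1 / (1 + exp(−a(θ − b)))
P_A = 0.0423
P_B = 0.6781
P_A − P_B = -0.6358

-0.636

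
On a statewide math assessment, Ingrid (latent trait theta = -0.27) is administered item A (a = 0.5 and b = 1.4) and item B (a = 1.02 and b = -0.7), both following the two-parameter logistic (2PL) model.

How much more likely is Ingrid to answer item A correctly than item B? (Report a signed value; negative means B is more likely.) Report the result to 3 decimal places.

P(theta) = 1 / (1 + exp(−a(theta − b)))
P_A = 0.3026
P_B = 0.6079
P_A − P_B = -0.3053

-0.305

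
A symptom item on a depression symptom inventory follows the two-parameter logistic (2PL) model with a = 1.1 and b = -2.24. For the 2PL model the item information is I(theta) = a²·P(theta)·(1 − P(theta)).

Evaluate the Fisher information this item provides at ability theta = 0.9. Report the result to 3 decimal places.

P = 1/(1+e^{-3.4540}) = 0.9694
P(1−P) = 0.9694 × 0.0306 = 0.0297
I = a² × P(1−P) = 1.1² × 0.0297 = 0.03595

0.036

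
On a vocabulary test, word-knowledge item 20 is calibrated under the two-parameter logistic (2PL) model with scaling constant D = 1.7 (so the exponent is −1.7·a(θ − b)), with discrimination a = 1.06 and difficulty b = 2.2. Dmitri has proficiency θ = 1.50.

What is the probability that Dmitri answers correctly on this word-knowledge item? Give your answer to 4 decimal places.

P(θ) = 1 / (1 + exp(−D·a(θ − b)))
Exponent: 1.7 × 1.06 × (1.50 − 2.2) = -1.2614
1/(1 + e^{1.2614}) = 0.2207
P = 0.2207

0.2207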